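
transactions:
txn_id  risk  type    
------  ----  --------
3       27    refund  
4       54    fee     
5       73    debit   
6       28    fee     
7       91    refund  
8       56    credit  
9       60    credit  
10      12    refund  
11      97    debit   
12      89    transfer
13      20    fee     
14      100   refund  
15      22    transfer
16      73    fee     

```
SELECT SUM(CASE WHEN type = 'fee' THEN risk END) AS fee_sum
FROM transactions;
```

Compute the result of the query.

txn_id=3: ✗
txn_id=4: ✓ → 54
txn_id=5: ✗
txn_id=6: ✓ → 28
txn_id=7: ✗
txn_id=8: ✗
txn_id=9: ✗
txn_id=10: ✗
txn_id=11: ✗
txn_id=12: ✗
txn_id=13: ✓ → 20
txn_id=14: ✗
txn_id=15: ✗
txn_id=16: ✓ → 73
fee_sum = 54 + 28 + 20 + 73 = 175

175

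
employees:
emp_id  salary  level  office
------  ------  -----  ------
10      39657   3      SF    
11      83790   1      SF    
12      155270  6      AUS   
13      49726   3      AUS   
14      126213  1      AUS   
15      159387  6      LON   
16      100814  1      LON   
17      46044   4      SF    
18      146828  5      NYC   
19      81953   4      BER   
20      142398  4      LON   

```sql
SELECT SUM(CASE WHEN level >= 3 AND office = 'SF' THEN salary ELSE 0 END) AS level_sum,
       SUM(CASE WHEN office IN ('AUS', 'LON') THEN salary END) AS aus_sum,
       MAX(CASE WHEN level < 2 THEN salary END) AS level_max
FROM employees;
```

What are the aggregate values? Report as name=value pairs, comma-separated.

[level_sum: level >= 3 AND office = 'SF']
emp_id=10: ✓ → 39657
emp_id=11: ✗
emp_id=12: ✗
emp_id=13: ✗
emp_id=14: ✗
emp_id=15: ✗
emp_id=16: ✗
emp_id=17: ✓ → 46044
emp_id=18: ✗
emp_id=19: ✗
emp_id=20: ✗
level_sum = 39657 + 46044 = 85701
—
[aus_sum: office IN ('AUS', 'LON')]
emp_id=10: ✗
emp_id=11: ✗
emp_id=12: ✓ → 155270
emp_id=13: ✓ → 49726
emp_id=14: ✓ → 126213
emp_id=15: ✓ → 159387
emp_id=16: ✓ → 100814
emp_id=17: ✗
emp_id=18: ✗
emp_id=19: ✗
emp_id=20: ✓ → 142398
aus_sum = 155270 + 49726 + 126213 + 159387 + 100814 + 142398 = 733808
—
[level_max: level < 2]
emp_id=10: ✗
emp_id=11: ✓ → 83790
emp_id=12: ✗
emp_id=13: ✗
emp_id=14: ✓ → 126213
emp_id=15: ✗
emp_id=16: ✓ → 100814
emp_id=17: ✗
emp_id=18: ✗
emp_id=19: ✗
emp_id=20: ✗
level_max = MAX(83790, 126213, 100814) = 126213

level_sum=85701, aus_sum=733808, level_max=126213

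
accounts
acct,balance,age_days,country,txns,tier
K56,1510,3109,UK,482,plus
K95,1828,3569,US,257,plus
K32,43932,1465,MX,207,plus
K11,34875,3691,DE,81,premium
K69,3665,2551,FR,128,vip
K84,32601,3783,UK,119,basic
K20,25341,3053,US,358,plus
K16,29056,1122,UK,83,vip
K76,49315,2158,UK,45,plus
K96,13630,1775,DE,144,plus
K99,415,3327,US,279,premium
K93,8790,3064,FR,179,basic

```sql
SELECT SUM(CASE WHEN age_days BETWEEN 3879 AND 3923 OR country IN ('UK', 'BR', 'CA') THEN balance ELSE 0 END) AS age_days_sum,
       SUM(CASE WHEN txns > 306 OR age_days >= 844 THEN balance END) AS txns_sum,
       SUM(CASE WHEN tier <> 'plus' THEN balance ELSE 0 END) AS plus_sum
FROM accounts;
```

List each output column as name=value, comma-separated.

[age_days_sum: age_days BETWEEN 3879 AND 3923 OR country IN ('UK', 'BR', 'CA')]
acct=K56: ✓ → 1510
acct=K95: ✗
acct=K32: ✗
acct=K11: ✗
acct=K69: ✗
acct=K84: ✓ → 32601
acct=K20: ✗
acct=K16: ✓ → 29056
acct=K76: ✓ → 49315
acct=K96: ✗
acct=K99: ✗
acct=K93: ✗
age_days_sum = 1510 + 32601 + 29056 + 49315 = 112482
—
[txns_sum: txns > 306 OR age_days >= 844]
acct=K56: ✓ → 1510
acct=K95: ✓ → 1828
acct=K32: ✓ → 43932
acct=K11: ✓ → 34875
acct=K69: ✓ → 3665
acct=K84: ✓ → 32601
acct=K20: ✓ → 25341
acct=K16: ✓ → 29056
acct=K76: ✓ → 49315
acct=K96: ✓ → 13630
acct=K99: ✓ → 415
acct=K93: ✓ → 8790
txns_sum = 1510 + 1828 + 43932 + 34875 + 3665 + 32601 + 25341 + 29056 + 49315 + 13630 + 415 + 8790 = 244958
—
[plus_sum: tier <> 'plus']
acct=K56: ✗
acct=K95: ✗
acct=K32: ✗
acct=K11: ✓ → 34875
acct=K69: ✓ → 3665
acct=K84: ✓ → 32601
acct=K20: ✗
acct=K16: ✓ → 29056
acct=K76: ✗
acct=K96: ✗
acct=K99: ✓ → 415
acct=K93: ✓ → 8790
plus_sum = 34875 + 3665 + 32601 + 29056 + 415 + 8790 = 109402

age_days_sum=112482, txns_sum=244958, plus_sum=109402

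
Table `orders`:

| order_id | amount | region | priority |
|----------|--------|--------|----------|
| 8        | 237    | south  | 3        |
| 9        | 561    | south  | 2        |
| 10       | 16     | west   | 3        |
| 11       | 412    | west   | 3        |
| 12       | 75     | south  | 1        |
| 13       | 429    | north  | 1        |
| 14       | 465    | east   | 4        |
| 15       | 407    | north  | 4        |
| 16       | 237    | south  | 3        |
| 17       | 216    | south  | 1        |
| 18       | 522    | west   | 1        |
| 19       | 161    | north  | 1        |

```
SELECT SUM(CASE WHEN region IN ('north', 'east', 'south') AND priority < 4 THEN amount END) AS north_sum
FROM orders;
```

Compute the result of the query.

order_id=8: ✓ → 237
order_id=9: ✓ → 561
order_id=10: ✗
order_id=11: ✗
order_id=12: ✓ → 75
order_id=13: ✓ → 429
order_id=14: ✗
order_id=15: ✗
order_id=16: ✓ → 237
order_id=17: ✓ → 216
order_id=18: ✗
order_id=19: ✓ → 161
north_sum = 237 + 561 + 75 + 429 + 237 + 216 + 161 = 1916

1916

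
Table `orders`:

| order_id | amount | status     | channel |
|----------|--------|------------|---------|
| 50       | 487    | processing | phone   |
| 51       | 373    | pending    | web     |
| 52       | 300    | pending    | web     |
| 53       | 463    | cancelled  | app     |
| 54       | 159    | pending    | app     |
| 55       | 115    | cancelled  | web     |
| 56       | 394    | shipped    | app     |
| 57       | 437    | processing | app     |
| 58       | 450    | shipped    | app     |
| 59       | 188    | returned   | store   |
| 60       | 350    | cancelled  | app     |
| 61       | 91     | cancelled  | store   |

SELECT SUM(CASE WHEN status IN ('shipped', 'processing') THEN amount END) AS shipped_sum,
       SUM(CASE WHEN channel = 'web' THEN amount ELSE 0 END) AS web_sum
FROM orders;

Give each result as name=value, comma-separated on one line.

[shipped_sum: status IN ('shipped', 'processing')]
order_id=50: ✓ → 487
order_id=51: ✗
order_id=52: ✗
order_id=53: ✗
order_id=54: ✗
order_id=55: ✗
order_id=56: ✓ → 394
order_id=57: ✓ → 437
order_id=58: ✓ → 450
order_id=59: ✗
order_id=60: ✗
order_id=61: ✗
shipped_sum = 487 + 394 + 437 + 450 = 1768
—
[web_sum: channel = 'web']
order_id=50: ✗
order_id=51: ✓ → 373
order_id=52: ✓ → 300
order_id=53: ✗
order_id=54: ✗
order_id=55: ✓ → 115
order_id=56: ✗
order_id=57: ✗
order_id=58: ✗
order_id=59: ✗
order_id=60: ✗
order_id=61: ✗
web_sum = 373 + 300 + 115 = 788

shipped_sum=1768, web_sum=788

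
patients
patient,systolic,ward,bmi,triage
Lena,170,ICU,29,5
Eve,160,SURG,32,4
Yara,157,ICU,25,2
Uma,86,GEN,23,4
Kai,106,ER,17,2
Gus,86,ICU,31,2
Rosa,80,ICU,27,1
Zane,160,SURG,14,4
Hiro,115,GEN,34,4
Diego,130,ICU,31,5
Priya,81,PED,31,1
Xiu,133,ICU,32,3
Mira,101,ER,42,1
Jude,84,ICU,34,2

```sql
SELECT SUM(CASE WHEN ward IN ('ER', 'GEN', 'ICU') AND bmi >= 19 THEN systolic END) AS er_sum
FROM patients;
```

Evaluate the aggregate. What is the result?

1142

patient=Lena: ✓ → 170
patient=Eve: ✗
patient=Yara: ✓ → 157
patient=Uma: ✓ → 86
patient=Kai: ✗
patient=Gus: ✓ → 86
patient=Rosa: ✓ → 80
patient=Zane: ✗
patient=Hiro: ✓ → 115
patient=Diego: ✓ → 130
patient=Priya: ✗
patient=Xiu: ✓ → 133
patient=Mira: ✓ → 101
patient=Jude: ✓ → 84
er_sum = 170 + 157 + 86 + 86 + 80 + 115 + 130 + 133 + 101 + 84 = 1142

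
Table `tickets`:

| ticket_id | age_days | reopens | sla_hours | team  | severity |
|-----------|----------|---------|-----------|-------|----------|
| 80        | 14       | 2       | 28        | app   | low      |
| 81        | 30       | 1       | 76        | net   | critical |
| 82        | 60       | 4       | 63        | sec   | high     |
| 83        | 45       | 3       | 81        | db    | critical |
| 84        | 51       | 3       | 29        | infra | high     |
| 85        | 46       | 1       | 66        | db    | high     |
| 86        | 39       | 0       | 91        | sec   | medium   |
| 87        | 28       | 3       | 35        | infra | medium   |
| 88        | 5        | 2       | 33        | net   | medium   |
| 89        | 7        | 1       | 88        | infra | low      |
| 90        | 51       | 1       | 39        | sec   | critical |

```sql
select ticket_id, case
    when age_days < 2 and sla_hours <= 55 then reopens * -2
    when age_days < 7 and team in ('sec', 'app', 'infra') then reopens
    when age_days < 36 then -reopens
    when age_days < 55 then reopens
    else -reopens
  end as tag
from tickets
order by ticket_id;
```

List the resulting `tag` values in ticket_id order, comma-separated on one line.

-2, -1, -4, 3, 3, 1, 0, -3, -2, -1, 1

ticket_id=80: age_days < 36 → -2
ticket_id=81: age_days < 36 → -1
ticket_id=82: ELSE → -4
ticket_id=83: age_days < 55 → 3
ticket_id=84: age_days < 55 → 3
ticket_id=85: age_days < 55 → 1
ticket_id=86: age_days < 55 → 0
ticket_id=87: age_days < 36 → -3
ticket_id=88: age_days < 36 → -2
ticket_id=89: age_days < 36 → -1
ticket_id=90: age_days < 55 → 1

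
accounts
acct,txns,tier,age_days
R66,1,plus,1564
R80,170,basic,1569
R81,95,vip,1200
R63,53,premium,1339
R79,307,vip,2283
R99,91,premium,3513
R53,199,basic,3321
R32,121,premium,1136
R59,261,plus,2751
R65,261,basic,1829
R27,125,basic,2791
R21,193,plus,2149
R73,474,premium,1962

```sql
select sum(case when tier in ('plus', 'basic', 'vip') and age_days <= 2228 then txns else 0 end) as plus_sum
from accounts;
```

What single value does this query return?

720

acct=R66: ✓ → 1
acct=R80: ✓ → 170
acct=R81: ✓ → 95
acct=R63: ✗
acct=R79: ✗
acct=R99: ✗
acct=R53: ✗
acct=R32: ✗
acct=R59: ✗
acct=R65: ✓ → 261
acct=R27: ✗
acct=R21: ✓ → 193
acct=R73: ✗
plus_sum = 1 + 170 + 95 + 261 + 193 = 720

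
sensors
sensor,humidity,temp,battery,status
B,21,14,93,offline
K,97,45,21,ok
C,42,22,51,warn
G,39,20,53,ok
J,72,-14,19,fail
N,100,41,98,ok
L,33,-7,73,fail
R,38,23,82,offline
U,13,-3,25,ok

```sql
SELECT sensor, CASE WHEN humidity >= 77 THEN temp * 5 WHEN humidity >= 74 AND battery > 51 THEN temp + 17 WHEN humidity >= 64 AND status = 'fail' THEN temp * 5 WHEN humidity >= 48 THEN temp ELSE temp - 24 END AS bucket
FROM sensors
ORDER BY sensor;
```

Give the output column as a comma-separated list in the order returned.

-10, -2, -4, -70, 225, -31, 205, -1, -27

sensor=B: ELSE → -10
sensor=C: ELSE → -2
sensor=G: ELSE → -4
sensor=J: humidity >= 64 AND status = 'fail' → -70
sensor=K: humidity >= 77 → 225
sensor=L: ELSE → -31
sensor=N: humidity >= 77 → 205
sensor=R: ELSE → -1
sensor=U: ELSE → -27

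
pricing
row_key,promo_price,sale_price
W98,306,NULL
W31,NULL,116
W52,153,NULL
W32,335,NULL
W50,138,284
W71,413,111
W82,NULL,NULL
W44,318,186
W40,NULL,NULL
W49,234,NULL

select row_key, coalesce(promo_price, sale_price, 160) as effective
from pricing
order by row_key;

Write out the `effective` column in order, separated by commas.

116, 335, 160, 318, 234, 138, 153, 413, 160, 306

row_key=W31: promo_price=NULL, sale_price=116 → 116
row_key=W32: promo_price=335 → 335
row_key=W40: promo_price=NULL, sale_price=NULL, → literal 160 → 160
row_key=W44: promo_price=318 → 318
row_key=W49: promo_price=234 → 234
row_key=W50: promo_price=138 → 138
row_key=W52: promo_price=153 → 153
row_key=W71: promo_price=413 → 413
row_key=W82: promo_price=NULL, sale_price=NULL, → literal 160 → 160
row_key=W98: promo_price=306 → 306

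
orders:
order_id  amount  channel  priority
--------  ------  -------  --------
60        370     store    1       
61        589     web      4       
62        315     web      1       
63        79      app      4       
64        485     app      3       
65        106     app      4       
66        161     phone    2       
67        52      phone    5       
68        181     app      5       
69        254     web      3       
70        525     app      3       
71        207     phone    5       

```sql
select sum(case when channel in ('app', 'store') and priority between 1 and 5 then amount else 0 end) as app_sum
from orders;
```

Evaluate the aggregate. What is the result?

1746

order_id=60: ✓ → 370
order_id=61: ✗
order_id=62: ✗
order_id=63: ✓ → 79
order_id=64: ✓ → 485
order_id=65: ✓ → 106
order_id=66: ✗
order_id=67: ✗
order_id=68: ✓ → 181
order_id=69: ✗
order_id=70: ✓ → 525
order_id=71: ✗
app_sum = 370 + 79 + 485 + 106 + 181 + 525 = 1746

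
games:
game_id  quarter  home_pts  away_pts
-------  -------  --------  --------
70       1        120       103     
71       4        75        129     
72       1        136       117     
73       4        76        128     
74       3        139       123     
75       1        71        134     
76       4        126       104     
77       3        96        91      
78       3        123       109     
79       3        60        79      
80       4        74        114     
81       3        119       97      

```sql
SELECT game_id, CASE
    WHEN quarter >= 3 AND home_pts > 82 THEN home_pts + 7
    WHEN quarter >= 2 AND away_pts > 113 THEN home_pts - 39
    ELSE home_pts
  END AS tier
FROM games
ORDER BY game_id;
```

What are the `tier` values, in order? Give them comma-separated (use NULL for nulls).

game_id=70: ELSE → 120
game_id=71: quarter >= 2 AND away_pts > 113 → 36
game_id=72: ELSE → 136
game_id=73: quarter >= 2 AND away_pts > 113 → 37
game_id=74: quarter >= 3 AND home_pts > 82 → 146
game_id=75: ELSE → 71
game_id=76: quarter >= 3 AND home_pts > 82 → 133
game_id=77: quarter >= 3 AND home_pts > 82 → 103
game_id=78: quarter >= 3 AND home_pts > 82 → 130
game_id=79: ELSE → 60
game_id=80: quarter >= 2 AND away_pts > 113 → 35
game_id=81: quarter >= 3 AND home_pts > 82 → 126

120, 36, 136, 37, 146, 71, 133, 103, 130, 60, 35, 126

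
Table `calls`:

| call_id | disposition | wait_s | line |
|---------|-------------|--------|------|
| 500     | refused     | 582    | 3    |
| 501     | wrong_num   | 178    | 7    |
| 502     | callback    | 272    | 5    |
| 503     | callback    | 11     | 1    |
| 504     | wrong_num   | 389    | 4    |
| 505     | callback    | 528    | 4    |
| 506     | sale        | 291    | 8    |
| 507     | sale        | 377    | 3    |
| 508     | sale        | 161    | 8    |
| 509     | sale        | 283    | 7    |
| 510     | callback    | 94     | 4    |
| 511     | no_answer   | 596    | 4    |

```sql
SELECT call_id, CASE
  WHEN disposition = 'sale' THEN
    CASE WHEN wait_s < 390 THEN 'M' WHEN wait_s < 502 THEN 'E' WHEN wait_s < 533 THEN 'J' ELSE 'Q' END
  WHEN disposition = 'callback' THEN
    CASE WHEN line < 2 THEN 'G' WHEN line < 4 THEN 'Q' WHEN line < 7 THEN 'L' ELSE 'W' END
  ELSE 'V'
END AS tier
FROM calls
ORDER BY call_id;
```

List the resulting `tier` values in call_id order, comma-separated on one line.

call_id=500: disposition='refused' → outer ELSE → V
call_id=501: disposition='wrong_num' → outer ELSE → V
call_id=502: disposition='callback' → inner[line < 7] → L
call_id=503: disposition='callback' → inner[line < 2] → G
call_id=504: disposition='wrong_num' → outer ELSE → V
call_id=505: disposition='callback' → inner[line < 7] → L
call_id=506: disposition='sale' → inner[wait_s < 390] → M
call_id=507: disposition='sale' → inner[wait_s < 390] → M
call_id=508: disposition='sale' → inner[wait_s < 390] → M
call_id=509: disposition='sale' → inner[wait_s < 390] → M
call_id=510: disposition='callback' → inner[line < 7] → L
call_id=511: disposition='no_answer' → outer ELSE → V

V, V, L, G, V, L, M, M, M, M, L, V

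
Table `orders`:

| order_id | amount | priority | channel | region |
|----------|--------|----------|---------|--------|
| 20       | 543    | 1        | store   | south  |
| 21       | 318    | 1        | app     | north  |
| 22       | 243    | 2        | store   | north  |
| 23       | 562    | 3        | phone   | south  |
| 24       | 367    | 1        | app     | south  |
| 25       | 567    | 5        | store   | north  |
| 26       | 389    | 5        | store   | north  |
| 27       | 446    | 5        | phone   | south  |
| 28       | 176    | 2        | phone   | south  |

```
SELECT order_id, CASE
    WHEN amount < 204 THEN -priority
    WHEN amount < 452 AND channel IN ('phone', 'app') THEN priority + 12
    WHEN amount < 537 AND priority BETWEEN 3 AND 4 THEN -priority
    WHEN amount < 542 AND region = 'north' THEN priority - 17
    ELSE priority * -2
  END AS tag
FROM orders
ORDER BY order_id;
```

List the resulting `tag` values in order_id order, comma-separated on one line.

-2, 13, -15, -6, 13, -10, -12, 17, -2

order_id=20: ELSE → -2
order_id=21: amount < 452 AND channel IN ('phone', 'app') → 13
order_id=22: amount < 542 AND region = 'north' → -15
order_id=23: ELSE → -6
order_id=24: amount < 452 AND channel IN ('phone', 'app') → 13
order_id=25: ELSE → -10
order_id=26: amount < 542 AND region = 'north' → -12
order_id=27: amount < 452 AND channel IN ('phone', 'app') → 17
order_id=28: amount < 204 → -2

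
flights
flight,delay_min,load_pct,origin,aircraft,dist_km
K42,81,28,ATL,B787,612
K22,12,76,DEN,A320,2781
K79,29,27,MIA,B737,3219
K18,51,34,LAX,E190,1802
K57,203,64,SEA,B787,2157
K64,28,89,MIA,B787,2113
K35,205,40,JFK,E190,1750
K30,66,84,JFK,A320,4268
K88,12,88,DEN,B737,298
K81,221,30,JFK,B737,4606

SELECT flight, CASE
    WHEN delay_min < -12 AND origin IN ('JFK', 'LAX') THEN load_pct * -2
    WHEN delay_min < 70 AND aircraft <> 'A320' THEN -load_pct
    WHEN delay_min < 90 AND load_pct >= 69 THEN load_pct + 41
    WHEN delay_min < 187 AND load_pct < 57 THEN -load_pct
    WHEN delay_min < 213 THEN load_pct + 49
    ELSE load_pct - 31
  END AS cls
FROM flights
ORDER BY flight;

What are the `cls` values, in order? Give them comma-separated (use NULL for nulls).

-34, 117, 125, 89, -28, 113, -89, -27, -1, -88

flight=K18: delay_min < 70 AND aircraft <> 'A320' → -34
flight=K22: delay_min < 90 AND load_pct >= 69 → 117
flight=K30: delay_min < 90 AND load_pct >= 69 → 125
flight=K35: delay_min < 213 → 89
flight=K42: delay_min < 187 AND load_pct < 57 → -28
flight=K57: delay_min < 213 → 113
flight=K64: delay_min < 70 AND aircraft <> 'A320' → -89
flight=K79: delay_min < 70 AND aircraft <> 'A320' → -27
flight=K81: ELSE → -1
flight=K88: delay_min < 70 AND aircraft <> 'A320' → -88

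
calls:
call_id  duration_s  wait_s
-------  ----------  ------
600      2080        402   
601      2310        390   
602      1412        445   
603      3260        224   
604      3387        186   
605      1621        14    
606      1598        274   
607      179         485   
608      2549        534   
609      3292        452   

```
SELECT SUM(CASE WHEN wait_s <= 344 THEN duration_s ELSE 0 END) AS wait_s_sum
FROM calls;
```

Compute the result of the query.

call_id=600: ✗
call_id=601: ✗
call_id=602: ✗
call_id=603: ✓ → 3260
call_id=604: ✓ → 3387
call_id=605: ✓ → 1621
call_id=606: ✓ → 1598
call_id=607: ✗
call_id=608: ✗
call_id=609: ✗
wait_s_sum = 3260 + 3387 + 1621 + 1598 = 9866

9866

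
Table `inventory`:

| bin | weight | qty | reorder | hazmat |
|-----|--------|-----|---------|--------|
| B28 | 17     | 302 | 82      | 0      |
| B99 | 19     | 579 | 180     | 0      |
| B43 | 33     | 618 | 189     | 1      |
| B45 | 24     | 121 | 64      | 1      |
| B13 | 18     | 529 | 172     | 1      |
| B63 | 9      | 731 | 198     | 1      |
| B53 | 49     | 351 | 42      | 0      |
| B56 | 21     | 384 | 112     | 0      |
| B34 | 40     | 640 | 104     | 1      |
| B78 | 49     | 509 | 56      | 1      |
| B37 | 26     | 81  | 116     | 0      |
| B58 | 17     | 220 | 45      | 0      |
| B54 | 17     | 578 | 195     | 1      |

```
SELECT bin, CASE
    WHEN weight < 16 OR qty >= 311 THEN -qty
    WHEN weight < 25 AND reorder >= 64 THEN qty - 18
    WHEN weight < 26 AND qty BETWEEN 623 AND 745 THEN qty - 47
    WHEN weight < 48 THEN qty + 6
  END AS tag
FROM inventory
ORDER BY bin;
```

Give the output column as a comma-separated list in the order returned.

-529, 284, -640, 87, -618, 103, -351, -578, -384, 226, -731, -509, -579

bin=B13: weight < 16 OR qty >= 311 → -529
bin=B28: weight < 25 AND reorder >= 64 → 284
bin=B34: weight < 16 OR qty >= 311 → -640
bin=B37: weight < 48 → 87
bin=B43: weight < 16 OR qty >= 311 → -618
bin=B45: weight < 25 AND reorder >= 64 → 103
bin=B53: weight < 16 OR qty >= 311 → -351
bin=B54: weight < 16 OR qty >= 311 → -578
bin=B56: weight < 16 OR qty >= 311 → -384
bin=B58: weight < 48 → 226
bin=B63: weight < 16 OR qty >= 311 → -731
bin=B78: weight < 16 OR qty >= 311 → -509
bin=B99: weight < 16 OR qty >= 311 → -579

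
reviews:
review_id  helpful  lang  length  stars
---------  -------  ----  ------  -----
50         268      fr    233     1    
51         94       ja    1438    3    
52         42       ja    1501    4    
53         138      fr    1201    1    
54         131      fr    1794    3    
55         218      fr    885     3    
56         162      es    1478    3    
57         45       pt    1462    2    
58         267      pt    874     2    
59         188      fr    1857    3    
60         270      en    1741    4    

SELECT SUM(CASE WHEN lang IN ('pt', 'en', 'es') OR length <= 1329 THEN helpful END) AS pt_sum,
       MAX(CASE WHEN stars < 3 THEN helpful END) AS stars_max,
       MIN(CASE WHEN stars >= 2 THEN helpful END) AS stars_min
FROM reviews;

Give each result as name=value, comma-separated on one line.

pt_sum=1368, stars_max=268, stars_min=42

[pt_sum: lang IN ('pt', 'en', 'es') OR length <= 1329]
review_id=50: ✓ → 268
review_id=51: ✗
review_id=52: ✗
review_id=53: ✓ → 138
review_id=54: ✗
review_id=55: ✓ → 218
review_id=56: ✓ → 162
review_id=57: ✓ → 45
review_id=58: ✓ → 267
review_id=59: ✗
review_id=60: ✓ → 270
pt_sum = 268 + 138 + 218 + 162 + 45 + 267 + 270 = 1368
—
[stars_max: stars < 3]
review_id=50: ✓ → 268
review_id=51: ✗
review_id=52: ✗
review_id=53: ✓ → 138
review_id=54: ✗
review_id=55: ✗
review_id=56: ✗
review_id=57: ✓ → 45
review_id=58: ✓ → 267
review_id=59: ✗
review_id=60: ✗
stars_max = MAX(268, 138, 45, 267) = 268
—
[stars_min: stars >= 2]
review_id=50: ✗
review_id=51: ✓ → 94
review_id=52: ✓ → 42
review_id=53: ✗
review_id=54: ✓ → 131
review_id=55: ✓ → 218
review_id=56: ✓ → 162
review_id=57: ✓ → 45
review_id=58: ✓ → 267
review_id=59: ✓ → 188
review_id=60: ✓ → 270
stars_min = MIN(94, 42, 131, 218, 162, 45, 267, 188, 270) = 42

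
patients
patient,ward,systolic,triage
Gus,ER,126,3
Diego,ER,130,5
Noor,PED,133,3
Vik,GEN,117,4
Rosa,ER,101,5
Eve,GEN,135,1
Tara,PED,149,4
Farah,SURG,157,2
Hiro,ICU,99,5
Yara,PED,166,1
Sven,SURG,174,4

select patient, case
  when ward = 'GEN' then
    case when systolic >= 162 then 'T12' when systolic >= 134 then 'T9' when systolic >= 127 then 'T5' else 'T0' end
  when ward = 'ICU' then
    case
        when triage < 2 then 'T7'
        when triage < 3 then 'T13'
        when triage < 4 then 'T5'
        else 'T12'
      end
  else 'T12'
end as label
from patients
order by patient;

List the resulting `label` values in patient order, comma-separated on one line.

patient=Diego: ward='ER' → outer ELSE → T12
patient=Eve: ward='GEN' → inner[systolic >= 134] → T9
patient=Farah: ward='SURG' → outer ELSE → T12
patient=Gus: ward='ER' → outer ELSE → T12
patient=Hiro: ward='ICU' → inner[ELSE] → T12
patient=Noor: ward='PED' → outer ELSE → T12
patient=Rosa: ward='ER' → outer ELSE → T12
patient=Sven: ward='SURG' → outer ELSE → T12
patient=Tara: ward='PED' → outer ELSE → T12
patient=Vik: ward='GEN' → inner[ELSE] → T0
patient=Yara: ward='PED' → outer ELSE → T12

T12, T9, T12, T12, T12, T12, T12, T12, T12, T0, T12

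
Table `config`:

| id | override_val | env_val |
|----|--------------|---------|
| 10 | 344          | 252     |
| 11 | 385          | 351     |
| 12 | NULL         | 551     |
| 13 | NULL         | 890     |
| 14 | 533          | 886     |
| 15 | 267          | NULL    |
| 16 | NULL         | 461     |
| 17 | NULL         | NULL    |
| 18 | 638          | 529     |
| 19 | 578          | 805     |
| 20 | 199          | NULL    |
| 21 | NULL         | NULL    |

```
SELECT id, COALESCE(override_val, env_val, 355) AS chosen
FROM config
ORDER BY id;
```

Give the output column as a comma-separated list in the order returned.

id=10: override_val=344 → 344
id=11: override_val=385 → 385
id=12: override_val=NULL, env_val=551 → 551
id=13: override_val=NULL, env_val=890 → 890
id=14: override_val=533 → 533
id=15: override_val=267 → 267
id=16: override_val=NULL, env_val=461 → 461
id=17: override_val=NULL, env_val=NULL, → literal 355 → 355
id=18: override_val=638 → 638
id=19: override_val=578 → 578
id=20: override_val=199 → 199
id=21: override_val=NULL, env_val=NULL, → literal 355 → 355

344, 385, 551, 890, 533, 267, 461, 355, 638, 578, 199, 355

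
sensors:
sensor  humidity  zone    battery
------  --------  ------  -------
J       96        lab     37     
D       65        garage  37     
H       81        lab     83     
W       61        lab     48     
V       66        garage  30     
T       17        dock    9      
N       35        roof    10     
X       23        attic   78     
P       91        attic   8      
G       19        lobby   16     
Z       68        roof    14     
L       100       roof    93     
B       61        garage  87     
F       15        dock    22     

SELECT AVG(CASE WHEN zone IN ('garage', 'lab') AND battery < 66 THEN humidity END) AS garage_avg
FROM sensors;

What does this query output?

sensor=J: ✓ → 96
sensor=D: ✓ → 65
sensor=H: ✗
sensor=W: ✓ → 61
sensor=V: ✓ → 66
sensor=T: ✗
sensor=N: ✗
sensor=X: ✗
sensor=P: ✗
sensor=G: ✗
sensor=Z: ✗
sensor=L: ✗
sensor=B: ✗
sensor=F: ✗
garage_avg = (96 + 65 + 61 + 66) / 4 = 72

72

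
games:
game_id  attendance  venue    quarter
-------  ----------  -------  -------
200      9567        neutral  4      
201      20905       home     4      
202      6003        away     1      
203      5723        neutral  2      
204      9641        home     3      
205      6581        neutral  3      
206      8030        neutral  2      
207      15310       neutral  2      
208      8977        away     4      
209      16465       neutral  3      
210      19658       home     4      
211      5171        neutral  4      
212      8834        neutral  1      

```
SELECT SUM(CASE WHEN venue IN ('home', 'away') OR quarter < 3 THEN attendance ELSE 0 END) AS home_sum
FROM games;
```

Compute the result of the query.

103081

game_id=200: ✗
game_id=201: ✓ → 20905
game_id=202: ✓ → 6003
game_id=203: ✓ → 5723
game_id=204: ✓ → 9641
game_id=205: ✗
game_id=206: ✓ → 8030
game_id=207: ✓ → 15310
game_id=208: ✓ → 8977
game_id=209: ✗
game_id=210: ✓ → 19658
game_id=211: ✗
game_id=212: ✓ → 8834
home_sum = 20905 + 6003 + 5723 + 9641 + 8030 + 15310 + 8977 + 19658 + 8834 = 103081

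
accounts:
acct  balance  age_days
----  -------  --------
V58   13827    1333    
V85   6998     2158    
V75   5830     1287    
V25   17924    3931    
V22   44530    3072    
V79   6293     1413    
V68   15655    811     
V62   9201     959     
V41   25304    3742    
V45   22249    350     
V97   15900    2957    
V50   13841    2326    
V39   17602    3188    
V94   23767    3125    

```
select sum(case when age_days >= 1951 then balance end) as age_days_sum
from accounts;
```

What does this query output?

165866

acct=V58: ✗
acct=V85: ✓ → 6998
acct=V75: ✗
acct=V25: ✓ → 17924
acct=V22: ✓ → 44530
acct=V79: ✗
acct=V68: ✗
acct=V62: ✗
acct=V41: ✓ → 25304
acct=V45: ✗
acct=V97: ✓ → 15900
acct=V50: ✓ → 13841
acct=V39: ✓ → 17602
acct=V94: ✓ → 23767
age_days_sum = 6998 + 17924 + 44530 + 25304 + 15900 + 13841 + 17602 + 23767 = 165866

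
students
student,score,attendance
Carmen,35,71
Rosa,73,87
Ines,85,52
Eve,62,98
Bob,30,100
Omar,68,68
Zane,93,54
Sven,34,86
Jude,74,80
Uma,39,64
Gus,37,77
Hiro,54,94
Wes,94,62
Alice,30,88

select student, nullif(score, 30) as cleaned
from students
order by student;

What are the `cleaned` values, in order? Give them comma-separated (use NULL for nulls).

NULL, NULL, 35, 62, 37, 54, 85, 74, 68, 73, 34, 39, 94, 93

student=Alice: score=30 vs 30: equal → NULL
student=Bob: score=30 vs 30: equal → NULL
student=Carmen: score=35 vs 30: differ → 35
student=Eve: score=62 vs 30: differ → 62
student=Gus: score=37 vs 30: differ → 37
student=Hiro: score=54 vs 30: differ → 54
student=Ines: score=85 vs 30: differ → 85
student=Jude: score=74 vs 30: differ → 74
student=Omar: score=68 vs 30: differ → 68
student=Rosa: score=73 vs 30: differ → 73
student=Sven: score=34 vs 30: differ → 34
student=Uma: score=39 vs 30: differ → 39
student=Wes: score=94 vs 30: differ → 94
student=Zane: score=93 vs 30: differ → 93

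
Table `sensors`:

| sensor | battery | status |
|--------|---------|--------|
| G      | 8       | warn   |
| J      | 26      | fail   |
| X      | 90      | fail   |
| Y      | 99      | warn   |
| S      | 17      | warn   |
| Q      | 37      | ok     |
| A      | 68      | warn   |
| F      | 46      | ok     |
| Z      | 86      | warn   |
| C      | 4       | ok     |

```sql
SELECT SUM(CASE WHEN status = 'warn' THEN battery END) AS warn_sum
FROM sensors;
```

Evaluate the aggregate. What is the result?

sensor=G: ✓ → 8
sensor=J: ✗
sensor=X: ✗
sensor=Y: ✓ → 99
sensor=S: ✓ → 17
sensor=Q: ✗
sensor=A: ✓ → 68
sensor=F: ✗
sensor=Z: ✓ → 86
sensor=C: ✗
warn_sum = 8 + 99 + 17 + 68 + 86 = 278

278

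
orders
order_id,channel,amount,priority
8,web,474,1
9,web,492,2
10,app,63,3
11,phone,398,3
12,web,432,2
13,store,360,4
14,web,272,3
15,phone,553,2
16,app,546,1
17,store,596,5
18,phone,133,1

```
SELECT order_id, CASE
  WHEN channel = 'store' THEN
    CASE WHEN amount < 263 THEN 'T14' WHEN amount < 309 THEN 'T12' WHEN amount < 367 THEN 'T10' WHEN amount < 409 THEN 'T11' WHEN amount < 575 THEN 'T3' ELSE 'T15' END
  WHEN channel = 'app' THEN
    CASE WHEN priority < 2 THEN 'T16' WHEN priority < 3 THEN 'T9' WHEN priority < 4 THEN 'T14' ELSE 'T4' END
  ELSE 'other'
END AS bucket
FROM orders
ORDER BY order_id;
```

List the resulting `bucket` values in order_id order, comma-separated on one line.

other, other, T14, other, other, T10, other, other, T16, T15, other

order_id=8: channel='web' → outer ELSE → other
order_id=9: channel='web' → outer ELSE → other
order_id=10: channel='app' → inner[priority < 4] → T14
order_id=11: channel='phone' → outer ELSE → other
order_id=12: channel='web' → outer ELSE → other
order_id=13: channel='store' → inner[amount < 367] → T10
order_id=14: channel='web' → outer ELSE → other
order_id=15: channel='phone' → outer ELSE → other
order_id=16: channel='app' → inner[priority < 2] → T16
order_id=17: channel='store' → inner[ELSE] → T15
order_id=18: channel='phone' → outer ELSE → other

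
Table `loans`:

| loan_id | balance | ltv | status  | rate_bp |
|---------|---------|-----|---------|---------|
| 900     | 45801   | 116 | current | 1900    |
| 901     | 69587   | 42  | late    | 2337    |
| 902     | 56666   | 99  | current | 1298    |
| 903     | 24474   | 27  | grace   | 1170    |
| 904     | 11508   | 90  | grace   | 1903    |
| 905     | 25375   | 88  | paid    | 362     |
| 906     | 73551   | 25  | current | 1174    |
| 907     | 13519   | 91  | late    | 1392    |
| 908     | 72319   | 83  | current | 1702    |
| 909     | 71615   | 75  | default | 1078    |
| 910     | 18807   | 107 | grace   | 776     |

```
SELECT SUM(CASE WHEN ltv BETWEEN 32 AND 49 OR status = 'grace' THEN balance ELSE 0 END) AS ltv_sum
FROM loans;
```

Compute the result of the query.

loan_id=900: ✗
loan_id=901: ✓ → 69587
loan_id=902: ✗
loan_id=903: ✓ → 24474
loan_id=904: ✓ → 11508
loan_id=905: ✗
loan_id=906: ✗
loan_id=907: ✗
loan_id=908: ✗
loan_id=909: ✗
loan_id=910: ✓ → 18807
ltv_sum = 69587 + 24474 + 11508 + 18807 = 124376

124376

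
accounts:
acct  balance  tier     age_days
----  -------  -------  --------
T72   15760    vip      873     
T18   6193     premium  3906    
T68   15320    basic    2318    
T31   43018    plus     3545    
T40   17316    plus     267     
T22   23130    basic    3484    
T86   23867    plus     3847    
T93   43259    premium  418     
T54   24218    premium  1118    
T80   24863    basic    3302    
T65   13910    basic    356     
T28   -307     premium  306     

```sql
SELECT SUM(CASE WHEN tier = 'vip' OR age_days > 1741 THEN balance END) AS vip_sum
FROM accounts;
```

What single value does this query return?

acct=T72: ✓ → 15760
acct=T18: ✓ → 6193
acct=T68: ✓ → 15320
acct=T31: ✓ → 43018
acct=T40: ✗
acct=T22: ✓ → 23130
acct=T86: ✓ → 23867
acct=T93: ✗
acct=T54: ✗
acct=T80: ✓ → 24863
acct=T65: ✗
acct=T28: ✗
vip_sum = 15760 + 6193 + 15320 + 43018 + 23130 + 23867 + 24863 = 152151

152151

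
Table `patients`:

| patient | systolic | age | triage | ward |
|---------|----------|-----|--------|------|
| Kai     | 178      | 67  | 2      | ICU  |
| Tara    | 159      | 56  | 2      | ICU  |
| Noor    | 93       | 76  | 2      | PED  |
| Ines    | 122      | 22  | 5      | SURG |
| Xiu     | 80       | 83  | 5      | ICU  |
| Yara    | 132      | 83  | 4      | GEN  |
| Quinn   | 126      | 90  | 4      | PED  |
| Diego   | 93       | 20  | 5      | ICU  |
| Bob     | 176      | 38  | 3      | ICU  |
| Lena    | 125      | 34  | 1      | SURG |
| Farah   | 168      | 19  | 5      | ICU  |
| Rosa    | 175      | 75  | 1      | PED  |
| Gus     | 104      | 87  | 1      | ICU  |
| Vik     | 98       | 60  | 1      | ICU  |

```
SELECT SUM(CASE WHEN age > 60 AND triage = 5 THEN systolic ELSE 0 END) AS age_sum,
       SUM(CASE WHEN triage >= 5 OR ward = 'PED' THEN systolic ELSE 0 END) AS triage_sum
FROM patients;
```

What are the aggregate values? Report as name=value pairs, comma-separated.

[age_sum: age > 60 AND triage = 5]
patient=Kai: ✗
patient=Tara: ✗
patient=Noor: ✗
patient=Ines: ✗
patient=Xiu: ✓ → 80
patient=Yara: ✗
patient=Quinn: ✗
patient=Diego: ✗
patient=Bob: ✗
patient=Lena: ✗
patient=Farah: ✗
patient=Rosa: ✗
patient=Gus: ✗
patient=Vik: ✗
age_sum = 80
—
[triage_sum: triage >= 5 OR ward = 'PED']
patient=Kai: ✗
patient=Tara: ✗
patient=Noor: ✓ → 93
patient=Ines: ✓ → 122
patient=Xiu: ✓ → 80
patient=Yara: ✗
patient=Quinn: ✓ → 126
patient=Diego: ✓ → 93
patient=Bob: ✗
patient=Lena: ✗
patient=Farah: ✓ → 168
patient=Rosa: ✓ → 175
patient=Gus: ✗
patient=Vik: ✗
triage_sum = 93 + 122 + 80 + 126 + 93 + 168 + 175 = 857

age_sum=80, triage_sum=857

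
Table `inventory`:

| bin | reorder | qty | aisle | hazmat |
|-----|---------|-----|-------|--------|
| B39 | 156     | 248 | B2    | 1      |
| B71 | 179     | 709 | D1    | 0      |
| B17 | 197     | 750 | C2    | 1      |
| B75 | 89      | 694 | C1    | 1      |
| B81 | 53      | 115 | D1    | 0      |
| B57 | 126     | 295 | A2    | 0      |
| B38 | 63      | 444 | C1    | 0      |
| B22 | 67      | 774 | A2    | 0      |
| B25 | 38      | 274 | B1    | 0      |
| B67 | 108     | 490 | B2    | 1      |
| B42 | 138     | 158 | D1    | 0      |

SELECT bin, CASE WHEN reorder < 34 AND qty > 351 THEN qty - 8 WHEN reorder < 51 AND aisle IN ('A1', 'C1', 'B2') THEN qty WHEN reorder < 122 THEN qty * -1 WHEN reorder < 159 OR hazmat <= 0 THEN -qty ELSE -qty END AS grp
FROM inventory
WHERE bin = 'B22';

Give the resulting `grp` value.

-774

bin = B22: reorder=67, qty=774, aisle=A2, hazmat=0.
reorder < 34 AND qty > 351 → false
reorder < 51 AND aisle IN ('A1', 'C1', 'B2') → false
reorder < 122 → true → -774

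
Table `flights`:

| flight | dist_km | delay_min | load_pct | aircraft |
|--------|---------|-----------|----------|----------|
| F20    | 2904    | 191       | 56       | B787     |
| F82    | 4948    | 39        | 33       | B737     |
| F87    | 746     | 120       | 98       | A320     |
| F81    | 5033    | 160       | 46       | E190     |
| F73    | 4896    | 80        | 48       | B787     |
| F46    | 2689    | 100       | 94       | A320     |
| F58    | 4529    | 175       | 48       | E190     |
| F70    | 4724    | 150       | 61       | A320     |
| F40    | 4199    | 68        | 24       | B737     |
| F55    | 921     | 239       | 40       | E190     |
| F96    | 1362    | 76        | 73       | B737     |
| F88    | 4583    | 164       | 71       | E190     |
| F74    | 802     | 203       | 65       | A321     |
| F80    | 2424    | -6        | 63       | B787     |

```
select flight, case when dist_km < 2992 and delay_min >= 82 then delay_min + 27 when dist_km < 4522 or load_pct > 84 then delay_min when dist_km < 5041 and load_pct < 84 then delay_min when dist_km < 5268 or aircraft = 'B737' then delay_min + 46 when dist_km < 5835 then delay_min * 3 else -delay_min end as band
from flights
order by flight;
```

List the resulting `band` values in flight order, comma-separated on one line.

218, 68, 127, 266, 175, 150, 80, 230, -6, 160, 39, 147, 164, 76

flight=F20: dist_km < 2992 and delay_min >= 82 → 218
flight=F40: dist_km < 4522 or load_pct > 84 → 68
flight=F46: dist_km < 2992 and delay_min >= 82 → 127
flight=F55: dist_km < 2992 and delay_min >= 82 → 266
flight=F58: dist_km < 5041 and load_pct < 84 → 175
flight=F70: dist_km < 5041 and load_pct < 84 → 150
flight=F73: dist_km < 5041 and load_pct < 84 → 80
flight=F74: dist_km < 2992 and delay_min >= 82 → 230
flight=F80: dist_km < 4522 or load_pct > 84 → -6
flight=F81: dist_km < 5041 and load_pct < 84 → 160
flight=F82: dist_km < 5041 and load_pct < 84 → 39
flight=F87: dist_km < 2992 and delay_min >= 82 → 147
flight=F88: dist_km < 5041 and load_pct < 84 → 164
flight=F96: dist_km < 4522 or load_pct > 84 → 76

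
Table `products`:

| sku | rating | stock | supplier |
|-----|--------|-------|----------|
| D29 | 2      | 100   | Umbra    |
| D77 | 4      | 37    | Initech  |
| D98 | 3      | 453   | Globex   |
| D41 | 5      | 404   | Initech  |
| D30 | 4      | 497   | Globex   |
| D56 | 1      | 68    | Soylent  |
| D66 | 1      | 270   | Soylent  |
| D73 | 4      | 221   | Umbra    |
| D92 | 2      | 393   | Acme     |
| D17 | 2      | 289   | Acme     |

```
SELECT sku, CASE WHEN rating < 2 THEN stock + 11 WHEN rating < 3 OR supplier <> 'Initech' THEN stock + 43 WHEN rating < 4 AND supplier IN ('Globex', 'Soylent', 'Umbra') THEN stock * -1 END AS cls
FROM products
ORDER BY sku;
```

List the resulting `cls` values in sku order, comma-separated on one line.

sku=D17: rating < 3 OR supplier <> 'Initech' → 332
sku=D29: rating < 3 OR supplier <> 'Initech' → 143
sku=D30: rating < 3 OR supplier <> 'Initech' → 540
sku=D41: (no match → NULL) → NULL
sku=D56: rating < 2 → 79
sku=D66: rating < 2 → 281
sku=D73: rating < 3 OR supplier <> 'Initech' → 264
sku=D77: (no match → NULL) → NULL
sku=D92: rating < 3 OR supplier <> 'Initech' → 436
sku=D98: rating < 3 OR supplier <> 'Initech' → 496

332, 143, 540, NULL, 79, 281, 264, NULL, 436, 496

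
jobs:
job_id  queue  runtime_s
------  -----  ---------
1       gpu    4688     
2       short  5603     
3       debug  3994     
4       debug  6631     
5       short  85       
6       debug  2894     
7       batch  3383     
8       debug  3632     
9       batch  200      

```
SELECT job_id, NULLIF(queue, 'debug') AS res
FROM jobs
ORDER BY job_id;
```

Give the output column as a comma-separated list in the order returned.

gpu, short, NULL, NULL, short, NULL, batch, NULL, batch

job_id=1: queue=gpu vs debug: differ → gpu
job_id=2: queue=short vs debug: differ → short
job_id=3: queue=debug vs debug: equal → NULL
job_id=4: queue=debug vs debug: equal → NULL
job_id=5: queue=short vs debug: differ → short
job_id=6: queue=debug vs debug: equal → NULL
job_id=7: queue=batch vs debug: differ → batch
job_id=8: queue=debug vs debug: equal → NULL
job_id=9: queue=batch vs debug: differ → batch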